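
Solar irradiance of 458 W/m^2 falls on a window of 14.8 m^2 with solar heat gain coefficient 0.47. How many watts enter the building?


Solar heat gain: Q = Area * SHGC * Irradiance
  Q = 14.8 * 0.47 * 458 = 3185.8 W

3185.8 W


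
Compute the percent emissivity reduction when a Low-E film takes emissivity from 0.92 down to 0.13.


Percentage reduction = (1 - coated/uncoated) * 100
  Ratio = 0.13 / 0.92 = 0.1413
  Reduction = (1 - 0.1413) * 100 = 85.9%

85.9%


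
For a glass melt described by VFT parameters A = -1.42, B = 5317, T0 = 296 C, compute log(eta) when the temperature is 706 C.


VFT equation: log(eta) = A + B / (T - T0)
  T - T0 = 706 - 296 = 410
  B / (T - T0) = 5317 / 410 = 12.968
  log(eta) = -1.42 + 12.968 = 11.548

11.548


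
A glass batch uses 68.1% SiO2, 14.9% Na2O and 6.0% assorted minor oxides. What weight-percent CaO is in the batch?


Pieces sum to 100%:
  CaO = 100 - (SiO2 + Na2O + others)
  CaO = 100 - (68.1 + 14.9 + 6.0) = 11.0%

11.0%


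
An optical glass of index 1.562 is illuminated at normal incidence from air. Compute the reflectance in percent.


Fresnel reflectance at normal incidence:
  R = ((n - 1)/(n + 1))^2
  (n - 1)/(n + 1) = (1.562 - 1)/(1.562 + 1) = 0.21936
  R = 0.21936^2 = 0.0481188
  R(%) = 0.0481188 * 100 = 4.812%

4.812%


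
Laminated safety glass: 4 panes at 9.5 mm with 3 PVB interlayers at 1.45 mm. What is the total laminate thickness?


Total thickness = glass contribution + PVB contribution
  Glass: 4 * 9.5 = 38.0 mm
  PVB: 3 * 1.45 = 4.35 mm
  Total = 38.0 + 4.35 = 42.35 mm

42.35 mm


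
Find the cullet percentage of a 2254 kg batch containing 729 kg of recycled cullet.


Cullet ratio = (cullet mass / total batch mass) * 100
  Ratio = 729 / 2254 * 100 = 32.34%

32.34%


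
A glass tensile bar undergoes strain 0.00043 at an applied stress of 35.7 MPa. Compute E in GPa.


Young's modulus: E = stress / strain
  E = 35.7 MPa / 0.00043 = 83023.26 MPa
Convert to GPa: 83023.26 / 1000 = 83.02 GPa

83.02 GPa


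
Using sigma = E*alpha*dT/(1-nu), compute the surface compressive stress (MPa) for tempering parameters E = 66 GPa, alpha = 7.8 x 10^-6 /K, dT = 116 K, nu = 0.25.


Tempering stress: sigma = E * alpha * dT / (1 - nu)
  E (MPa) = 66 * 1000 = 66000
  Numerator = 66000 * (7.8 x 10^-6) * 116 = 59.7168
  Denominator = 1 - 0.25 = 0.75
  sigma = 59.7168 / 0.75 = 79.6 MPa

79.6 MPa


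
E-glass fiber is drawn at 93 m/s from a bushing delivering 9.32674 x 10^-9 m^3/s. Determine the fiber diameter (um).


Cross-sectional area from continuity:
  A = Q / v = 9.32674 x 10^-9 / 93 = 1.002875 x 10^-10 m^2
Diameter from circular cross-section:
  d = sqrt(4A / pi) * 10^6 (m -> um)
  d = sqrt(4 * 1.002875 x 10^-10 / pi) * 10^6 = 11.3 um

11.3 um


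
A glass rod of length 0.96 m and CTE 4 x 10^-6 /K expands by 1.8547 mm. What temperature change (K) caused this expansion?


Rearrange dL = alpha * L0 * dT for dT:
  dT = dL / (alpha * L0)
  dL (m) = 1.8547 / 1000 = 0.0018547
  dT = 0.0018547 / ((4 x 10^-6) * 0.96) = 483.0 K

483.0 K


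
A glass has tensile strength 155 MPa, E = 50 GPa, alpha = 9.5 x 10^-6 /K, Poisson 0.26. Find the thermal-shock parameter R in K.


Thermal shock resistance: R = sigma * (1 - nu) / (E * alpha)
  Numerator = 155 * (1 - 0.26) = 114.7
  Denominator = 50 * 1000 * (9.5 x 10^-6) = 0.475
  R = 114.7 / 0.475 = 241.5 K

241.5 K


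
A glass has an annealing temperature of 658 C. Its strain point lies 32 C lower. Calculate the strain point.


Strain point = annealing point - difference:
  T_strain = 658 - 32 = 626 C

626 C


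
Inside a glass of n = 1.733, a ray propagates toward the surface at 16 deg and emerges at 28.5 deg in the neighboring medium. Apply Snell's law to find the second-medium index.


Apply Snell's law: n1 * sin(theta1) = n2 * sin(theta2)
  n2 = n1 * sin(theta1) / sin(theta2)
  sin(16) = 0.275637
  sin(28.5) = 0.477159
  n2 = 1.733 * 0.275637 / 0.477159 = 1.0011

1.0011


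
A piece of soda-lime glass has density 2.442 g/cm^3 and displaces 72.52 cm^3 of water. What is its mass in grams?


Rearrange rho = m / V:
  m = rho * V
  m = 2.442 * 72.52 = 177.094 g

177.094 g


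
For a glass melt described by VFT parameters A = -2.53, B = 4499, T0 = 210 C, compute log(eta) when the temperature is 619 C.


VFT equation: log(eta) = A + B / (T - T0)
  T - T0 = 619 - 210 = 409
  B / (T - T0) = 4499 / 409 = 11.0
  log(eta) = -2.53 + 11.0 = 8.47

8.47


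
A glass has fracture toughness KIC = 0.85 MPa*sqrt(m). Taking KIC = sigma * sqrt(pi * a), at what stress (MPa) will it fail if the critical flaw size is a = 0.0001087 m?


Rearrange KIC = sigma * sqrt(pi * a):
  sigma = KIC / sqrt(pi * a)
  sqrt(pi * 0.0001087) = 0.018479
  sigma = 0.85 / 0.018479 = 46.0 MPa

46.0 MPa


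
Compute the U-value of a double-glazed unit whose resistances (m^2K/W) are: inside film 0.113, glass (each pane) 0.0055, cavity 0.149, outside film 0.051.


Total thermal resistance (series):
  R_total = R_in + R_glass + R_air + R_glass + R_out
  R_total = 0.113 + 0.0055 + 0.149 + 0.0055 + 0.051 = 0.324 m^2K/W
U-value = 1 / R_total = 1 / 0.324 = 3.086 W/m^2K

3.086 W/m^2K


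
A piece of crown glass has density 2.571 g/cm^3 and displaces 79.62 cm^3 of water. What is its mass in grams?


Rearrange rho = m / V:
  m = rho * V
  m = 2.571 * 79.62 = 204.703 g

204.703 g


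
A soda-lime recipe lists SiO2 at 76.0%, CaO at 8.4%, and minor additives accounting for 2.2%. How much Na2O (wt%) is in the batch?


Pieces sum to 100%:
  Na2O = 100 - (SiO2 + CaO + others)
  Na2O = 100 - (76.0 + 8.4 + 2.2) = 13.4%

13.4%


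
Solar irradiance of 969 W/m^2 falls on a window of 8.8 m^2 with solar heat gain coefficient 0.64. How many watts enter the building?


Solar heat gain: Q = Area * SHGC * Irradiance
  Q = 8.8 * 0.64 * 969 = 5457.4 W

5457.4 W


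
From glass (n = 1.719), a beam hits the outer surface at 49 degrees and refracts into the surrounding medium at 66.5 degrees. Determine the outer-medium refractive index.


Apply Snell's law: n1 * sin(theta1) = n2 * sin(theta2)
  n2 = n1 * sin(theta1) / sin(theta2)
  sin(49) = 0.75471
  sin(66.5) = 0.91706
  n2 = 1.719 * 0.75471 / 0.91706 = 1.4147

1.4147


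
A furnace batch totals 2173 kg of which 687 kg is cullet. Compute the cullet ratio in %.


Cullet ratio = (cullet mass / total batch mass) * 100
  Ratio = 687 / 2173 * 100 = 31.62%

31.62%


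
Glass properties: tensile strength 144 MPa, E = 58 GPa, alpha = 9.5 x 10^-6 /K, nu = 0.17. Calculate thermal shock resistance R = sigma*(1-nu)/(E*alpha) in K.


Thermal shock resistance: R = sigma * (1 - nu) / (E * alpha)
  Numerator = 144 * (1 - 0.17) = 119.52
  Denominator = 58 * 1000 * (9.5 x 10^-6) = 0.551
  R = 119.52 / 0.551 = 216.9 K

216.9 K


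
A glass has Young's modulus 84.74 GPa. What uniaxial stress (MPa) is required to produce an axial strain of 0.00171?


Rearrange E = sigma / epsilon:
  sigma = E * epsilon
  E (MPa) = 84.74 * 1000 = 84740
  sigma = 84740 * 0.00171 = 144.91 MPa

144.91 MPa


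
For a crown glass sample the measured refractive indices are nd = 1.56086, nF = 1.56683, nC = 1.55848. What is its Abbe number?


Abbe number formula: Vd = (nd - 1) / (nF - nC)
  nd - 1 = 1.56086 - 1 = 0.56086
  nF - nC = 1.56683 - 1.55848 = 0.00835
  Vd = 0.56086 / 0.00835 = 67.17

67.17


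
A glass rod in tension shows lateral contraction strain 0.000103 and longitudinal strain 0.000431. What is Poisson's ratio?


Poisson's ratio: nu = lateral strain / axial strain
  nu = 0.000103 / 0.000431 = 0.239

0.239


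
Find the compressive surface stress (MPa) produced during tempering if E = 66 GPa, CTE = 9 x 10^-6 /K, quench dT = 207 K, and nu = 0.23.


Tempering stress: sigma = E * alpha * dT / (1 - nu)
  E (MPa) = 66 * 1000 = 66000
  Numerator = 66000 * (9 x 10^-6) * 207 = 122.958
  Denominator = 1 - 0.23 = 0.77
  sigma = 122.958 / 0.77 = 159.7 MPa

159.7 MPa


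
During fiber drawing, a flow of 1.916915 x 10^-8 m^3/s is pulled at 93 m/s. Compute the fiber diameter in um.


Cross-sectional area from continuity:
  A = Q / v = 1.916915 x 10^-8 / 93 = 2.061199 x 10^-10 m^2
Diameter from circular cross-section:
  d = sqrt(4A / pi) * 10^6 (m -> um)
  d = sqrt(4 * 2.061199 x 10^-10 / pi) * 10^6 = 16.2 um

16.2 um


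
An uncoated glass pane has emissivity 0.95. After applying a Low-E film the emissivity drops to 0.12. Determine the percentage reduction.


Percentage reduction = (1 - coated/uncoated) * 100
  Ratio = 0.12 / 0.95 = 0.1263
  Reduction = (1 - 0.1263) * 100 = 87.4%

87.4%


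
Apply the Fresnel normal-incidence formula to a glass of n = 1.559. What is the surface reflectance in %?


Fresnel reflectance at normal incidence:
  R = ((n - 1)/(n + 1))^2
  (n - 1)/(n + 1) = (1.559 - 1)/(1.559 + 1) = 0.218445
  R = 0.218445^2 = 0.0477182
  R(%) = 0.0477182 * 100 = 4.772%

4.772%


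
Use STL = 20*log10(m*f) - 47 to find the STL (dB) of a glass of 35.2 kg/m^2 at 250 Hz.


Mass law: STL = 20 * log10(m * f) - 47
  m * f = 35.2 * 250 = 8800
  log10(8800) = 3.94448
  STL = 20 * 3.94448 - 47 = 78.8896 - 47 = 31.9 dB

31.9 dB


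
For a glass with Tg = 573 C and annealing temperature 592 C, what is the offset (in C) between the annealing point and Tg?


Offset = T_anneal - Tg:
  offset = 592 - 573 = 19 C

19 C


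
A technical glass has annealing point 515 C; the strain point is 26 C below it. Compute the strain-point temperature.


Strain point = annealing point - difference:
  T_strain = 515 - 26 = 489 C

489 C


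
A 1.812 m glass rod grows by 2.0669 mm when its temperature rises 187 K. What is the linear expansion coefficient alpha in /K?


Rearrange dL = alpha * L0 * dT for alpha:
  alpha = dL / (L0 * dT)
  alpha = (2.0669 / 1000) / (1.812 * 187) = 0.0000061 /K = 6.1 x 10^-6 /K

6.1 x 10^-6 /K


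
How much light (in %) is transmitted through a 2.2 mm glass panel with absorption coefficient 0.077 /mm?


Beer-Lambert law: T = exp(-alpha * thickness)
  exponent = -0.077 * 2.2 = -0.1694
  T = exp(-0.1694) = 0.8442
  Percentage = 0.8442 * 100 = 84.42%

84.42%


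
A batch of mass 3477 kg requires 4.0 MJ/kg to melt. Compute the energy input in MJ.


Total energy = mass * specific energy
  E = 3477 * 4.0 = 13908 MJ

13908 MJ


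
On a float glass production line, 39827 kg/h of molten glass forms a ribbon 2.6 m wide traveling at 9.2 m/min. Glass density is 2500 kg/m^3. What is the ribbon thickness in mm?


Ribbon cross-section from mass balance:
  Volume rate = throughput / density = 39827 / 2500 = 15.9308 m^3/h
  thickness = volume rate / (speed * 60 * width), i.e.
  thickness = throughput / (60 * speed * width * density) * 1000
  thickness = 39827 / (60 * 9.2 * 2.6 * 2500) * 1000 = 11.1 mm

11.1 mm


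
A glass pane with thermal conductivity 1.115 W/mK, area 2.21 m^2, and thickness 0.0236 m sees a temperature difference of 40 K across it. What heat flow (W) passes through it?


Fourier's law: Q = k * A * dT / t
  Q = 1.115 * 2.21 * 40 / 0.0236
  Q = 98.566 / 0.0236 = 4176.5 W

4176.5 W


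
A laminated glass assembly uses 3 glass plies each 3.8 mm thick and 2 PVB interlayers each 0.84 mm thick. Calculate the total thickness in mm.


Total thickness = glass contribution + PVB contribution
  Glass: 3 * 3.8 = 11.4 mm
  PVB: 2 * 0.84 = 1.68 mm
  Total = 11.4 + 1.68 = 13.08 mm

13.08 mm


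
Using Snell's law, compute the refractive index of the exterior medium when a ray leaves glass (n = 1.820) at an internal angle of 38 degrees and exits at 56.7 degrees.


Apply Snell's law: n1 * sin(theta1) = n2 * sin(theta2)
  n2 = n1 * sin(theta1) / sin(theta2)
  sin(38) = 0.615661
  sin(56.7) = 0.835807
  n2 = 1.820 * 0.615661 / 0.835807 = 1.3406

1.3406


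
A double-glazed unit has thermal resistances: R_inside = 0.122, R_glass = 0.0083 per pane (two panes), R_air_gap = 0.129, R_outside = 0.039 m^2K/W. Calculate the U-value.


Total thermal resistance (series):
  R_total = R_in + R_glass + R_air + R_glass + R_out
  R_total = 0.122 + 0.0083 + 0.129 + 0.0083 + 0.039 = 0.3066 m^2K/W
U-value = 1 / R_total = 1 / 0.3066 = 3.262 W/m^2K

3.262 W/m^2K


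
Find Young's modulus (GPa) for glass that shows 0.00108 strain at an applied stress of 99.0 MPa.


Young's modulus: E = stress / strain
  E = 99.0 MPa / 0.00108 = 91666.67 MPa
Convert to GPa: 91666.67 / 1000 = 91.67 GPa

91.67 GPa


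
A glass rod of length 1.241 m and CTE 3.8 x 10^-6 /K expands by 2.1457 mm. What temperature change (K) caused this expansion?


Rearrange dL = alpha * L0 * dT for dT:
  dT = dL / (alpha * L0)
  dL (m) = 2.1457 / 1000 = 0.0021457
  dT = 0.0021457 / ((3.8 x 10^-6) * 1.241) = 455.0 K

455.0 K


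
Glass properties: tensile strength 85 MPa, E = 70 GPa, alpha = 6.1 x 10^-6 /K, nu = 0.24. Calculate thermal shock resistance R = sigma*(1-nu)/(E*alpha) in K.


Thermal shock resistance: R = sigma * (1 - nu) / (E * alpha)
  Numerator = 85 * (1 - 0.24) = 64.6
  Denominator = 70 * 1000 * (6.1 x 10^-6) = 0.427
  R = 64.6 / 0.427 = 151.3 K

151.3 K


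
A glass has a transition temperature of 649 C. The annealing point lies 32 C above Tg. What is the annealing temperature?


The annealing temperature is Tg plus the offset:
  T_anneal = 649 + 32 = 681 C

681 C


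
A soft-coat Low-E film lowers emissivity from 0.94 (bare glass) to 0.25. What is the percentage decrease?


Percentage reduction = (1 - coated/uncoated) * 100
  Ratio = 0.25 / 0.94 = 0.266
  Reduction = (1 - 0.266) * 100 = 73.4%

73.4%


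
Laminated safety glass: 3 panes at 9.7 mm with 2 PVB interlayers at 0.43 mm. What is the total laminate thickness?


Total thickness = glass contribution + PVB contribution
  Glass: 3 * 9.7 = 29.1 mm
  PVB: 2 * 0.43 = 0.86 mm
  Total = 29.1 + 0.86 = 29.96 mm

29.96 mm


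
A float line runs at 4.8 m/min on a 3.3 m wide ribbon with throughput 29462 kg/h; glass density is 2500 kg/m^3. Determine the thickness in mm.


Ribbon cross-section from mass balance:
  Volume rate = throughput / density = 29462 / 2500 = 11.7848 m^3/h
  thickness = volume rate / (speed * 60 * width), i.e.
  thickness = throughput / (60 * speed * width * density) * 1000
  thickness = 29462 / (60 * 4.8 * 3.3 * 2500) * 1000 = 12.4 mm

12.4 mm


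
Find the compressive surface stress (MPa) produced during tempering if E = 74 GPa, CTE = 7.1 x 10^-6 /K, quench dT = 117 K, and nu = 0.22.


Tempering stress: sigma = E * alpha * dT / (1 - nu)
  E (MPa) = 74 * 1000 = 74000
  Numerator = 74000 * (7.1 x 10^-6) * 117 = 61.4718
  Denominator = 1 - 0.22 = 0.78
  sigma = 61.4718 / 0.78 = 78.8 MPa

78.8 MPa


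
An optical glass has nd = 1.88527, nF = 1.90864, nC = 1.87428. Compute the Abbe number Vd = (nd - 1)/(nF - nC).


Abbe number formula: Vd = (nd - 1) / (nF - nC)
  nd - 1 = 1.88527 - 1 = 0.88527
  nF - nC = 1.90864 - 1.87428 = 0.03436
  Vd = 0.88527 / 0.03436 = 25.76

25.76


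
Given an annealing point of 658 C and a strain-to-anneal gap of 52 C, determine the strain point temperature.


Strain point = annealing point - difference:
  T_strain = 658 - 52 = 606 C

606 C


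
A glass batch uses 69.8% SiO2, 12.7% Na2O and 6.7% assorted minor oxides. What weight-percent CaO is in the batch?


Pieces sum to 100%:
  CaO = 100 - (SiO2 + Na2O + others)
  CaO = 100 - (69.8 + 12.7 + 6.7) = 10.8%

10.8%


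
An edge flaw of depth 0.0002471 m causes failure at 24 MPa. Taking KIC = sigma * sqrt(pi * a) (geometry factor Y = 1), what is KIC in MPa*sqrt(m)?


Fracture toughness: KIC = sigma * sqrt(pi * a)
  pi * a = pi * 0.0002471 = 0.000776288
  sqrt(pi * a) = 0.027862
  KIC = 24 * 0.027862 = 0.669 MPa*sqrt(m)

0.669 MPa*sqrt(m)


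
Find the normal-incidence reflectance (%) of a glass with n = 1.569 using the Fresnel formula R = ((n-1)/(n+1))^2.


Fresnel reflectance at normal incidence:
  R = ((n - 1)/(n + 1))^2
  (n - 1)/(n + 1) = (1.569 - 1)/(1.569 + 1) = 0.221487
  R = 0.221487^2 = 0.0490565
  R(%) = 0.0490565 * 100 = 4.906%

4.906%


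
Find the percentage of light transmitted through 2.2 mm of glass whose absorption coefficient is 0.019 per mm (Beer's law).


Beer-Lambert law: T = exp(-alpha * thickness)
  exponent = -0.019 * 2.2 = -0.0418
  T = exp(-0.0418) = 0.9591
  Percentage = 0.9591 * 100 = 95.91%

95.91%


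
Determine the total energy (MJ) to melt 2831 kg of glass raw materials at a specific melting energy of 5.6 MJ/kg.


Total energy = mass * specific energy
  E = 2831 * 5.6 = 15853.6 MJ

15853.6 MJ


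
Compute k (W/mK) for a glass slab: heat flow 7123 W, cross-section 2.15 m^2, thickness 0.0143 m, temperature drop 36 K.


Fourier's law rearranged: k = Q * t / (A * dT)
  Numerator = 7123 * 0.0143 = 101.8589
  Denominator = 2.15 * 36 = 77.4
  k = 101.8589 / 77.4 = 1.316 W/mK

1.316 W/mK


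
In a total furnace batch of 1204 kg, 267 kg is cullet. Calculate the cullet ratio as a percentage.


Cullet ratio = (cullet mass / total batch mass) * 100
  Ratio = 267 / 1204 * 100 = 22.18%

22.18%


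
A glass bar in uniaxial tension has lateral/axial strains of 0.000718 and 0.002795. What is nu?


Poisson's ratio: nu = lateral strain / axial strain
  nu = 0.000718 / 0.002795 = 0.2569

0.2569


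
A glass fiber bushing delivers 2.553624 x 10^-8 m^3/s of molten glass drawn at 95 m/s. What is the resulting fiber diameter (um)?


Cross-sectional area from continuity:
  A = Q / v = 2.553624 x 10^-8 / 95 = 2.688025 x 10^-10 m^2
Diameter from circular cross-section:
  d = sqrt(4A / pi) * 10^6 (m -> um)
  d = sqrt(4 * 2.688025 x 10^-10 / pi) * 10^6 = 18.5 um

18.5 um


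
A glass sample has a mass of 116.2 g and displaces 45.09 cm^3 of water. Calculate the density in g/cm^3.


Use the definition of density:
  rho = mass / volume
  rho = 116.2 / 45.09 = 2.577 g/cm^3

2.577 g/cm^3


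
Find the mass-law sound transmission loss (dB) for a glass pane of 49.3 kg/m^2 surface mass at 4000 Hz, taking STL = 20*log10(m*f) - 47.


Mass law: STL = 20 * log10(m * f) - 47
  m * f = 49.3 * 4000 = 197200
  log10(197200) = 5.29491
  STL = 20 * 5.29491 - 47 = 105.8982 - 47 = 58.9 dB

58.9 dB


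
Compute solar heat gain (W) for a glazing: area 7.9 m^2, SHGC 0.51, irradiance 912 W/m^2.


Solar heat gain: Q = Area * SHGC * Irradiance
  Q = 7.9 * 0.51 * 912 = 3674.4 W

3674.4 W


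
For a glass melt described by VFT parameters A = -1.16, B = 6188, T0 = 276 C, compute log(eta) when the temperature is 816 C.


VFT equation: log(eta) = A + B / (T - T0)
  T - T0 = 816 - 276 = 540
  B / (T - T0) = 6188 / 540 = 11.459
  log(eta) = -1.16 + 11.459 = 10.299

10.299


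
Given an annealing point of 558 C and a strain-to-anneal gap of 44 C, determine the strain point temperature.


Strain point = annealing point - difference:
  T_strain = 558 - 44 = 514 C

514 C


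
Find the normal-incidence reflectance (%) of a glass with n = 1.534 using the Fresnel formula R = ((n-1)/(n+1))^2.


Fresnel reflectance at normal incidence:
  R = ((n - 1)/(n + 1))^2
  (n - 1)/(n + 1) = (1.534 - 1)/(1.534 + 1) = 0.210734
  R = 0.210734^2 = 0.0444088
  R(%) = 0.0444088 * 100 = 4.441%

4.441%


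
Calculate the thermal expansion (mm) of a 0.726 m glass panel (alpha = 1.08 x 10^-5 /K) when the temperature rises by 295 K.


Thermal expansion formula: dL = alpha * L0 * dT
  dL = (1.08 x 10^-5) * 0.726 * 295 = 0.00231304 m
Convert to mm: 0.00231304 * 1000 = 2.313 mm

2.313 mm


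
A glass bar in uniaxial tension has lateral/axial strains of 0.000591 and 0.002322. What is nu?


Poisson's ratio: nu = lateral strain / axial strain
  nu = 0.000591 / 0.002322 = 0.2545

0.2545


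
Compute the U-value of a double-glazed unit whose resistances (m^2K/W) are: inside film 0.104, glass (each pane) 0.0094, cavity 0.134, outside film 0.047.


Total thermal resistance (series):
  R_total = R_in + R_glass + R_air + R_glass + R_out
  R_total = 0.104 + 0.0094 + 0.134 + 0.0094 + 0.047 = 0.3038 m^2K/W
U-value = 1 / R_total = 1 / 0.3038 = 3.292 W/m^2K

3.292 W/m^2K


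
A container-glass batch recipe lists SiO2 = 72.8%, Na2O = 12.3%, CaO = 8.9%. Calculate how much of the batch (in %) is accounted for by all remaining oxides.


Sum the three major oxides:
  SiO2 + Na2O + CaO = 72.8 + 12.3 + 8.9 = 94.0%
Subtract from 100%:
  Others = 100 - 94.0 = 6.0%

6.0%


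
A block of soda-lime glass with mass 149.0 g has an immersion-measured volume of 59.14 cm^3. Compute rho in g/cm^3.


Use the definition of density:
  rho = mass / volume
  rho = 149.0 / 59.14 = 2.519 g/cm^3

2.519 g/cm^3


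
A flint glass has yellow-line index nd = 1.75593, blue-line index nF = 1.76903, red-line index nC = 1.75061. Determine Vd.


Abbe number formula: Vd = (nd - 1) / (nF - nC)
  nd - 1 = 1.75593 - 1 = 0.75593
  nF - nC = 1.76903 - 1.75061 = 0.01842
  Vd = 0.75593 / 0.01842 = 41.04

41.04


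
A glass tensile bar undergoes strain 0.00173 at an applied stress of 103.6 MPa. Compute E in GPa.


Young's modulus: E = stress / strain
  E = 103.6 MPa / 0.00173 = 59884.39 MPa
Convert to GPa: 59884.39 / 1000 = 59.88 GPa

59.88 GPa


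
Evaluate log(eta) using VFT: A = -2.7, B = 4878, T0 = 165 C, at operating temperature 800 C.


VFT equation: log(eta) = A + B / (T - T0)
  T - T0 = 800 - 165 = 635
  B / (T - T0) = 4878 / 635 = 7.682
  log(eta) = -2.7 + 7.682 = 4.982

4.982


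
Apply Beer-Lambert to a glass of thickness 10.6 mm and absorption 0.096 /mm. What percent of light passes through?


Beer-Lambert law: T = exp(-alpha * thickness)
  exponent = -0.096 * 10.6 = -1.0176
  T = exp(-1.0176) = 0.3615
  Percentage = 0.3615 * 100 = 36.15%

36.15%


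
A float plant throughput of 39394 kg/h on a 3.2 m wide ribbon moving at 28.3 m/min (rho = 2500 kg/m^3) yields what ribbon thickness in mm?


Ribbon cross-section from mass balance:
  Volume rate = throughput / density = 39394 / 2500 = 15.7576 m^3/h
  thickness = volume rate / (speed * 60 * width), i.e.
  thickness = throughput / (60 * speed * width * density) * 1000
  thickness = 39394 / (60 * 28.3 * 3.2 * 2500) * 1000 = 2.9 mm

2.9 mm


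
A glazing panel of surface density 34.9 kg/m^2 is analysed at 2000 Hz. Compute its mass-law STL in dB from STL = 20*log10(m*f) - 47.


Mass law: STL = 20 * log10(m * f) - 47
  m * f = 34.9 * 2000 = 69800
  log10(69800) = 4.84386
  STL = 20 * 4.84386 - 47 = 96.8772 - 47 = 49.9 dB

49.9 dB


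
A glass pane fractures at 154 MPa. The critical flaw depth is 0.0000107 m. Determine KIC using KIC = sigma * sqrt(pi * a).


Fracture toughness: KIC = sigma * sqrt(pi * a)
  pi * a = pi * 0.0000107 = 0.000033615
  sqrt(pi * a) = 0.005798
  KIC = 154 * 0.005798 = 0.893 MPa*sqrt(m)

0.893 MPa*sqrt(m)


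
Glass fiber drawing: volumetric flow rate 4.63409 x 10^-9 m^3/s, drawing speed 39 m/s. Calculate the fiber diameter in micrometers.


Cross-sectional area from continuity:
  A = Q / v = 4.63409 x 10^-9 / 39 = 1.188228 x 10^-10 m^2
Diameter from circular cross-section:
  d = sqrt(4A / pi) * 10^6 (m -> um)
  d = sqrt(4 * 1.188228 x 10^-10 / pi) * 10^6 = 12.3 um

12.3 um


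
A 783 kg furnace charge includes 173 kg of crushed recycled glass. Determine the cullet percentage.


Cullet ratio = (cullet mass / total batch mass) * 100
  Ratio = 173 / 783 * 100 = 22.09%

22.09%


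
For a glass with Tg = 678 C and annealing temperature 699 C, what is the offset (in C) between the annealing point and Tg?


Offset = T_anneal - Tg:
  offset = 699 - 678 = 21 C

21 C


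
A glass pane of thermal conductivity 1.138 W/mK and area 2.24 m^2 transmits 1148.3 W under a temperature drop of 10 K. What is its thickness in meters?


Fourier's law: t = k * A * dT / Q
  t = 1.138 * 2.24 * 10 / 1148.3
  t = 25.4912 / 1148.3 = 0.0222 m

0.0222 m


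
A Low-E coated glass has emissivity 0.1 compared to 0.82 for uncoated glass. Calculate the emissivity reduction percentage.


Percentage reduction = (1 - coated/uncoated) * 100
  Ratio = 0.1 / 0.82 = 0.122
  Reduction = (1 - 0.122) * 100 = 87.8%

87.8%


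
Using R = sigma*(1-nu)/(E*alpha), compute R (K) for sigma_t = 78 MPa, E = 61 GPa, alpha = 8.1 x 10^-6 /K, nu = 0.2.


Thermal shock resistance: R = sigma * (1 - nu) / (E * alpha)
  Numerator = 78 * (1 - 0.2) = 62.4
  Denominator = 61 * 1000 * (8.1 x 10^-6) = 0.4941
  R = 62.4 / 0.4941 = 126.3 K

126.3 K


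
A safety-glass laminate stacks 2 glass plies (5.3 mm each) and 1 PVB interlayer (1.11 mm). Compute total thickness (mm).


Total thickness = glass contribution + PVB contribution
  Glass: 2 * 5.3 = 10.6 mm
  PVB: 1 * 1.11 = 1.11 mm
  Total = 10.6 + 1.11 = 11.71 mm

11.71 mm


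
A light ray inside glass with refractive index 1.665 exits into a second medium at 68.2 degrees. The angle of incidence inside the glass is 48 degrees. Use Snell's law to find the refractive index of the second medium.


Apply Snell's law: n1 * sin(theta1) = n2 * sin(theta2)
  n2 = n1 * sin(theta1) / sin(theta2)
  sin(48) = 0.743145
  sin(68.2) = 0.928486
  n2 = 1.665 * 0.743145 / 0.928486 = 1.3326

1.3326


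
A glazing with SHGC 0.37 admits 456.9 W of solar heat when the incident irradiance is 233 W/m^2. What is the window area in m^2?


Rearrange Q = Area * SHGC * Irradiance:
  Area = Q / (SHGC * Irradiance)
  Area = 456.9 / (0.37 * 233) = 5.3 m^2

5.3 m^2


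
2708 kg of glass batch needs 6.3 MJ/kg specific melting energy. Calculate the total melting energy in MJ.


Total energy = mass * specific energy
  E = 2708 * 6.3 = 17060.4 MJ

17060.4 MJ


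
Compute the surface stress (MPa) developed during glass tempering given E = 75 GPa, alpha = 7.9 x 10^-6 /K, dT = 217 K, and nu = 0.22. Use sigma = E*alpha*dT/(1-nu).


Tempering stress: sigma = E * alpha * dT / (1 - nu)
  E (MPa) = 75 * 1000 = 75000
  Numerator = 75000 * (7.9 x 10^-6) * 217 = 128.5725
  Denominator = 1 - 0.22 = 0.78
  sigma = 128.5725 / 0.78 = 164.8 MPa

164.8 MPa


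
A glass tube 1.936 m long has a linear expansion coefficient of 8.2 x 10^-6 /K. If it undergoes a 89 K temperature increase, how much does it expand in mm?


Thermal expansion formula: dL = alpha * L0 * dT
  dL = (8.2 x 10^-6) * 1.936 * 89 = 0.00141289 m
Convert to mm: 0.00141289 * 1000 = 1.4129 mm

1.4129 mm


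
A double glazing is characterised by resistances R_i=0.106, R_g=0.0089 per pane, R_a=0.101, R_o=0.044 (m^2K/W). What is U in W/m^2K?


Total thermal resistance (series):
  R_total = R_in + R_glass + R_air + R_glass + R_out
  R_total = 0.106 + 0.0089 + 0.101 + 0.0089 + 0.044 = 0.2688 m^2K/W
U-value = 1 / R_total = 1 / 0.2688 = 3.72 W/m^2K

3.72 W/m^2K


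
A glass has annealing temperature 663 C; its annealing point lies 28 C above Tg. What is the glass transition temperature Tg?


Rearrange T_anneal = Tg + offset for Tg:
  Tg = T_anneal - offset = 663 - 28 = 635 C

635 C


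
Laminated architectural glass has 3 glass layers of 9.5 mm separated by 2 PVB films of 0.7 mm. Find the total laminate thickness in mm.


Total thickness = glass contribution + PVB contribution
  Glass: 3 * 9.5 = 28.5 mm
  PVB: 2 * 0.7 = 1.4 mm
  Total = 28.5 + 1.4 = 29.9 mm

29.9 mm


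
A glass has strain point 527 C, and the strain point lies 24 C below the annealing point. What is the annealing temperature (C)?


T_anneal = T_strain + gap:
  T_anneal = 527 + 24 = 551 C

551 C


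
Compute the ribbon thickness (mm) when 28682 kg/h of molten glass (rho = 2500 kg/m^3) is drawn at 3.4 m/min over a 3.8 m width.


Ribbon cross-section from mass balance:
  Volume rate = throughput / density = 28682 / 2500 = 11.4728 m^3/h
  thickness = volume rate / (speed * 60 * width), i.e.
  thickness = throughput / (60 * speed * width * density) * 1000
  thickness = 28682 / (60 * 3.4 * 3.8 * 2500) * 1000 = 14.8 mm

14.8 mm


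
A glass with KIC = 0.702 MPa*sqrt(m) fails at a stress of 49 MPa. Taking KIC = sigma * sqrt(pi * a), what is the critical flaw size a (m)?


Rearrange KIC = sigma * sqrt(pi * a):
  sqrt(pi * a) = KIC / sigma
  sqrt(pi * a) = 0.702 / 49 = 0.014327
  a = (KIC / sigma)^2 / pi
  a = 0.014327^2 / pi = 0.0000653 m

0.0000653 m


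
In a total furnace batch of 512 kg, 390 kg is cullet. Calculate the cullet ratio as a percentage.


Cullet ratio = (cullet mass / total batch mass) * 100
  Ratio = 390 / 512 * 100 = 76.17%

76.17%


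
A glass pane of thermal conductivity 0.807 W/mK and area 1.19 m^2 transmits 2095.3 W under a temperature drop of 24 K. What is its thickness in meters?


Fourier's law: t = k * A * dT / Q
  t = 0.807 * 1.19 * 24 / 2095.3
  t = 23.04792 / 2095.3 = 0.011 m

0.011 m


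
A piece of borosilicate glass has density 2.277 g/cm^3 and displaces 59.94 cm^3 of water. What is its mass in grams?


Rearrange rho = m / V:
  m = rho * V
  m = 2.277 * 59.94 = 136.483 g

136.483 g


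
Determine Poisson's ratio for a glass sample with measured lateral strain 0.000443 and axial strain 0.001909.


Poisson's ratio: nu = lateral strain / axial strain
  nu = 0.000443 / 0.001909 = 0.2321

0.2321


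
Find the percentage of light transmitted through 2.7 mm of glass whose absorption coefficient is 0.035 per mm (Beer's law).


Beer-Lambert law: T = exp(-alpha * thickness)
  exponent = -0.035 * 2.7 = -0.0945
  T = exp(-0.0945) = 0.9098
  Percentage = 0.9098 * 100 = 90.98%

90.98%


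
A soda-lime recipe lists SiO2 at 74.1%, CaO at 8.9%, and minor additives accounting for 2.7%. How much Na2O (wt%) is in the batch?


Pieces sum to 100%:
  Na2O = 100 - (SiO2 + CaO + others)
  Na2O = 100 - (74.1 + 8.9 + 2.7) = 14.3%

14.3%


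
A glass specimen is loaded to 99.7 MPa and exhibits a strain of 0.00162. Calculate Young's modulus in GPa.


Young's modulus: E = stress / strain
  E = 99.7 MPa / 0.00162 = 61543.21 MPa
Convert to GPa: 61543.21 / 1000 = 61.54 GPa

61.54 GPa


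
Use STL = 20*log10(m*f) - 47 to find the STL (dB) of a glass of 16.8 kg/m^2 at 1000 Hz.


Mass law: STL = 20 * log10(m * f) - 47
  m * f = 16.8 * 1000 = 16800
  log10(16800) = 4.22531
  STL = 20 * 4.22531 - 47 = 84.5062 - 47 = 37.5 dB

37.5 dB


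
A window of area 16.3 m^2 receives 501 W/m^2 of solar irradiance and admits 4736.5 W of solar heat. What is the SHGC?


Rearrange Q = Area * SHGC * Irradiance:
  SHGC = Q / (Area * Irradiance)
  SHGC = 4736.5 / (16.3 * 501) = 0.58

0.58


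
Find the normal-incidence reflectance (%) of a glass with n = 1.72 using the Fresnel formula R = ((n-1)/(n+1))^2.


Fresnel reflectance at normal incidence:
  R = ((n - 1)/(n + 1))^2
  (n - 1)/(n + 1) = (1.72 - 1)/(1.72 + 1) = 0.264706
  R = 0.264706^2 = 0.0700693
  R(%) = 0.0700693 * 100 = 7.007%

7.007%


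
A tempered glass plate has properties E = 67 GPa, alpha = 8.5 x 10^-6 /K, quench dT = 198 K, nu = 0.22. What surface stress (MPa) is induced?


Tempering stress: sigma = E * alpha * dT / (1 - nu)
  E (MPa) = 67 * 1000 = 67000
  Numerator = 67000 * (8.5 x 10^-6) * 198 = 112.761
  Denominator = 1 - 0.22 = 0.78
  sigma = 112.761 / 0.78 = 144.6 MPa

144.6 MPa


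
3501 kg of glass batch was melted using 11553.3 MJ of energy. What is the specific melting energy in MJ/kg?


Rearrange E = m * s for s:
  s = E / m
  s = 11553.3 / 3501 = 3.3 MJ/kg

3.3 MJ/kg


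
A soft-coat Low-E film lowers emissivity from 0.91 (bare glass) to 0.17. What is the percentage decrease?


Percentage reduction = (1 - coated/uncoated) * 100
  Ratio = 0.17 / 0.91 = 0.1868
  Reduction = (1 - 0.1868) * 100 = 81.3%

81.3%


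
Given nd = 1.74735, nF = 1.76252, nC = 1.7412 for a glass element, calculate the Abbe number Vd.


Abbe number formula: Vd = (nd - 1) / (nF - nC)
  nd - 1 = 1.74735 - 1 = 0.74735
  nF - nC = 1.76252 - 1.7412 = 0.02132
  Vd = 0.74735 / 0.02132 = 35.05

35.05


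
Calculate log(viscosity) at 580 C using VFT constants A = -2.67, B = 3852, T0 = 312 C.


VFT equation: log(eta) = A + B / (T - T0)
  T - T0 = 580 - 312 = 268
  B / (T - T0) = 3852 / 268 = 14.373
  log(eta) = -2.67 + 14.373 = 11.703

11.703


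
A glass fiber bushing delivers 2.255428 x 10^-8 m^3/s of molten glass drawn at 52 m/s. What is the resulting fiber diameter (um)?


Cross-sectional area from continuity:
  A = Q / v = 2.255428 x 10^-8 / 52 = 4.337362 x 10^-10 m^2
Diameter from circular cross-section:
  d = sqrt(4A / pi) * 10^6 (m -> um)
  d = sqrt(4 * 4.337362 x 10^-10 / pi) * 10^6 = 23.5 um

23.5 um


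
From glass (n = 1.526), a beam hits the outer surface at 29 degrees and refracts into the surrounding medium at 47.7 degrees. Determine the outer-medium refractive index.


Apply Snell's law: n1 * sin(theta1) = n2 * sin(theta2)
  n2 = n1 * sin(theta1) / sin(theta2)
  sin(29) = 0.48481
  sin(47.7) = 0.739631
  n2 = 1.526 * 0.48481 / 0.739631 = 1.0003

1.0003


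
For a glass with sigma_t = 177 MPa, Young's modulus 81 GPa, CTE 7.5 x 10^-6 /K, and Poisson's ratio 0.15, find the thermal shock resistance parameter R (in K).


Thermal shock resistance: R = sigma * (1 - nu) / (E * alpha)
  Numerator = 177 * (1 - 0.15) = 150.45
  Denominator = 81 * 1000 * (7.5 x 10^-6) = 0.6075
  R = 150.45 / 0.6075 = 247.7 K

247.7 K


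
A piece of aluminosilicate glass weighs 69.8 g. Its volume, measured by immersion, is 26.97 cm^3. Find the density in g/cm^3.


Use the definition of density:
  rho = mass / volume
  rho = 69.8 / 26.97 = 2.588 g/cm^3

2.588 g/cm^3


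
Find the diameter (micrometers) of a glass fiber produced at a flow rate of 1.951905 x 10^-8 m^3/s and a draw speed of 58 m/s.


Cross-sectional area from continuity:
  A = Q / v = 1.951905 x 10^-8 / 58 = 3.365353 x 10^-10 m^2
Diameter from circular cross-section:
  d = sqrt(4A / pi) * 10^6 (m -> um)
  d = sqrt(4 * 3.365353 x 10^-10 / pi) * 10^6 = 20.7 um

20.7 um


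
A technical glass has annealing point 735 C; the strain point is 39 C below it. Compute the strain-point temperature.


Strain point = annealing point - difference:
  T_strain = 735 - 39 = 696 C

696 C


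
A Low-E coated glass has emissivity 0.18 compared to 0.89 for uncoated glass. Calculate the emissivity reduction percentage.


Percentage reduction = (1 - coated/uncoated) * 100
  Ratio = 0.18 / 0.89 = 0.2022
  Reduction = (1 - 0.2022) * 100 = 79.8%

79.8%


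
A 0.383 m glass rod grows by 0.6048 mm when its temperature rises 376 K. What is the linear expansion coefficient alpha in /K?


Rearrange dL = alpha * L0 * dT for alpha:
  alpha = dL / (L0 * dT)
  alpha = (0.6048 / 1000) / (0.383 * 376) = 0.0000042 /K = 4.2 x 10^-6 /K

4.2 x 10^-6 /K


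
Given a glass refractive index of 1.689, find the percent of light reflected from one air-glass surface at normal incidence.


Fresnel reflectance at normal incidence:
  R = ((n - 1)/(n + 1))^2
  (n - 1)/(n + 1) = (1.689 - 1)/(1.689 + 1) = 0.256229
  R = 0.256229^2 = 0.0656533
  R(%) = 0.0656533 * 100 = 6.565%

6.565%


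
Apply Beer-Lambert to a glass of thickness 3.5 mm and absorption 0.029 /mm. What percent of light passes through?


Beer-Lambert law: T = exp(-alpha * thickness)
  exponent = -0.029 * 3.5 = -0.1015
  T = exp(-0.1015) = 0.9035
  Percentage = 0.9035 * 100 = 90.35%

90.35%


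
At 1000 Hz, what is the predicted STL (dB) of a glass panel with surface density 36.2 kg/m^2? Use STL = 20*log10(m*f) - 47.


Mass law: STL = 20 * log10(m * f) - 47
  m * f = 36.2 * 1000 = 36200
  log10(36200) = 4.55871
  STL = 20 * 4.55871 - 47 = 91.1742 - 47 = 44.2 dB

44.2 dB


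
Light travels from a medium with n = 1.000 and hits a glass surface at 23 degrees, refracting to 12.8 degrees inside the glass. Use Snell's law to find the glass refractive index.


Apply Snell's law: n1 * sin(theta1) = n2 * sin(theta2)
  n2 = n1 * sin(theta1) / sin(theta2)
  sin(23) = 0.390731
  sin(12.8) = 0.221548
  n2 = 1.000 * 0.390731 / 0.221548 = 1.7636

1.7636


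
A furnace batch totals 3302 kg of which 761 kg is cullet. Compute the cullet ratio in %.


Cullet ratio = (cullet mass / total batch mass) * 100
  Ratio = 761 / 3302 * 100 = 23.05%

23.05%


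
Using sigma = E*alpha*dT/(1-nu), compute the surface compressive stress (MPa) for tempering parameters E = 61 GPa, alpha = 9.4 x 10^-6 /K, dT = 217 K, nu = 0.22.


Tempering stress: sigma = E * alpha * dT / (1 - nu)
  E (MPa) = 61 * 1000 = 61000
  Numerator = 61000 * (9.4 x 10^-6) * 217 = 124.4278
  Denominator = 1 - 0.22 = 0.78
  sigma = 124.4278 / 0.78 = 159.5 MPa

159.5 MPa


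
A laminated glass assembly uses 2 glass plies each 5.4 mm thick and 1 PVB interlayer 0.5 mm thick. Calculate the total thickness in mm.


Total thickness = glass contribution + PVB contribution
  Glass: 2 * 5.4 = 10.8 mm
  PVB: 1 * 0.5 = 0.5 mm
  Total = 10.8 + 0.5 = 11.3 mm

11.3 mm


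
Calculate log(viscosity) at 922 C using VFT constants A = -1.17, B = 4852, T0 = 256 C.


VFT equation: log(eta) = A + B / (T - T0)
  T - T0 = 922 - 256 = 666
  B / (T - T0) = 4852 / 666 = 7.285
  log(eta) = -1.17 + 7.285 = 6.115

6.115


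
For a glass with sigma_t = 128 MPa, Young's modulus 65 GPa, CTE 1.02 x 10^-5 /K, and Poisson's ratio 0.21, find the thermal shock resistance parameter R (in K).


Thermal shock resistance: R = sigma * (1 - nu) / (E * alpha)
  Numerator = 128 * (1 - 0.21) = 101.12
  Denominator = 65 * 1000 * (1.02 x 10^-5) = 0.663
  R = 101.12 / 0.663 = 152.5 K

152.5 K


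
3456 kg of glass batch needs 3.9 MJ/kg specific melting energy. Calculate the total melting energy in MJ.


Total energy = mass * specific energy
  E = 3456 * 3.9 = 13478.4 MJ

13478.4 MJ


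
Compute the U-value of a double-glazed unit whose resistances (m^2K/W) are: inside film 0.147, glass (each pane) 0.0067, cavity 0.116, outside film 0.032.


Total thermal resistance (series):
  R_total = R_in + R_glass + R_air + R_glass + R_out
  R_total = 0.147 + 0.0067 + 0.116 + 0.0067 + 0.032 = 0.3084 m^2K/W
U-value = 1 / R_total = 1 / 0.3084 = 3.243 W/m^2K

3.243 W/m^2K


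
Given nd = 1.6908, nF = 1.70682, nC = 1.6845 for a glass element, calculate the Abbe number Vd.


Abbe number formula: Vd = (nd - 1) / (nF - nC)
  nd - 1 = 1.6908 - 1 = 0.6908
  nF - nC = 1.70682 - 1.6845 = 0.02232
  Vd = 0.6908 / 0.02232 = 30.95

30.95


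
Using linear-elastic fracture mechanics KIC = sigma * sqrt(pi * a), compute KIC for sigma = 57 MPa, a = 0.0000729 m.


Fracture toughness: KIC = sigma * sqrt(pi * a)
  pi * a = pi * 0.0000729 = 0.000229022
  sqrt(pi * a) = 0.015133
  KIC = 57 * 0.015133 = 0.863 MPa*sqrt(m)

0.863 MPa*sqrt(m)


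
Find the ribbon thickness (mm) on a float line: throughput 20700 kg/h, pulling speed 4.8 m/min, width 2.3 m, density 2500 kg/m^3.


Ribbon cross-section from mass balance:
  Volume rate = throughput / density = 20700 / 2500 = 8.28 m^3/h
  thickness = volume rate / (speed * 60 * width), i.e.
  thickness = throughput / (60 * speed * width * density) * 1000
  thickness = 20700 / (60 * 4.8 * 2.3 * 2500) * 1000 = 12.5 mm

12.5 mm


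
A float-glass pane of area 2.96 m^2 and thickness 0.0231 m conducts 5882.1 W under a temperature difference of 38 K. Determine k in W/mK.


Fourier's law rearranged: k = Q * t / (A * dT)
  Numerator = 5882.1 * 0.0231 = 135.87651
  Denominator = 2.96 * 38 = 112.48
  k = 135.87651 / 112.48 = 1.208 W/mK

1.208 W/mK


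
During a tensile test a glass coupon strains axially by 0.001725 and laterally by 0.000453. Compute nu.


Poisson's ratio: nu = lateral strain / axial strain
  nu = 0.000453 / 0.001725 = 0.2626

0.2626


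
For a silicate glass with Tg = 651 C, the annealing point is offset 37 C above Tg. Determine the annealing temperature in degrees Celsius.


The annealing temperature is Tg plus the offset:
  T_anneal = 651 + 37 = 688 C

688 C


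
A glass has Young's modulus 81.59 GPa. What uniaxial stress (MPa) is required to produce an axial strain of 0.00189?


Rearrange E = sigma / epsilon:
  sigma = E * epsilon
  E (MPa) = 81.59 * 1000 = 81590
  sigma = 81590 * 0.00189 = 154.21 MPa

154.21 MPa


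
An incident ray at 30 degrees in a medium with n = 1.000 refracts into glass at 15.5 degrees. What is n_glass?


Apply Snell's law: n1 * sin(theta1) = n2 * sin(theta2)
  n2 = n1 * sin(theta1) / sin(theta2)
  sin(30) = 0.5
  sin(15.5) = 0.267238
  n2 = 1.000 * 0.5 / 0.267238 = 1.871

1.871
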